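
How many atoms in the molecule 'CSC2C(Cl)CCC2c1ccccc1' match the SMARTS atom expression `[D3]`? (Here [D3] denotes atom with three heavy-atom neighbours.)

The query [D3] means: atom with exactly three heavy-atom neighbours.
Check the 14 heavy atoms by environment: 3× C (D3) → match; 2× C (D2) → no; 1× S (D2) → no; 1× C (D1) → no; 1× c (aromatic, D3) → match; 5× c (aromatic, D2) → no; 1× Cl (D1) → no.
Summing the matching environments: 3 + 1 = 4 matching atoms.

4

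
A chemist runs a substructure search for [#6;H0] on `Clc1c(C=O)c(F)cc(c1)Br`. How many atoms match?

4

The query [#6;H0] means: any carbon with no attached hydrogen.
Check the 11 heavy atoms by environment: 4× c (aromatic, H0) → match; 2× c (aromatic, H1) → no; 1× C (H1) → no; 1× O (H0) → no; 1× F (H0) → no; 1× Cl (H0) → no; 1× Br (H0) → no.
That gives 4 matching atoms.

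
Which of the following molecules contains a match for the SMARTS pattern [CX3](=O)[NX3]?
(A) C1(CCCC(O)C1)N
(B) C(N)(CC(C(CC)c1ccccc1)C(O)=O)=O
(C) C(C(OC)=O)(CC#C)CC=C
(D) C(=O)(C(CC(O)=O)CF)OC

[CX3](=O)[NX3] describes a carbonyl carbon bonded to a trivalent nitrogen (an amide).
(A) has a primary amino group (-NH2) but the -NH2 is not attached to a carbonyl carbon.
(B) contains a primary amide (-C(=O)NH2), which satisfies every atom and bond constraint.
(C) has a methyl-ester group (-C(=O)OCH3) but the carbonyl is bonded to O, not to an NX3 nitrogen.
(D) has a carboxylic acid group (-C(=O)OH) but the carbonyl is bonded to O, not to an NX3 nitrogen.
So the answer is (B).

B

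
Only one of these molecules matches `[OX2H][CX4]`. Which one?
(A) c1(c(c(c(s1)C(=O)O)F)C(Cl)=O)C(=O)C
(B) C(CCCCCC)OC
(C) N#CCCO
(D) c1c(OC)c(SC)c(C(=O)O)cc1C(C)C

C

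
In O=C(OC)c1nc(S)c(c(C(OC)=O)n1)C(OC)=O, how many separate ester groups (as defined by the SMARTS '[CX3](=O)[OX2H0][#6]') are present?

3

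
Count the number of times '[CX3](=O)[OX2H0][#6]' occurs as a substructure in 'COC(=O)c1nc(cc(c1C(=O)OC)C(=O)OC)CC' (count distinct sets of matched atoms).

[CX3](=O)[OX2H0][#6] is the SMARTS for an ester: a carbonyl carbon bonded to an oxygen that is itself bonded to carbon (no H on that O).
The molecule carries 3 separate instances of a methyl-ester group (-C(=O)OCH3) meeting every constraint; each maps to a distinct set of atoms, giving 3 matches.

3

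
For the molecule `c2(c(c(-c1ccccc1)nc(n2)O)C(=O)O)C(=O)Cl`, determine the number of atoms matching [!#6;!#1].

7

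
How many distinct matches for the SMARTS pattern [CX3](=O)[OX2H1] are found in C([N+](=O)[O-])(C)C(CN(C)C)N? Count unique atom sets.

[CX3](=O)[OX2H1] is the SMARTS for a carboxylic acid: an sp2 carbon double-bonded to O and single-bonded to an -OH oxygen.
No fragment in the molecule satisfies every constraint, giving 0 matches.

0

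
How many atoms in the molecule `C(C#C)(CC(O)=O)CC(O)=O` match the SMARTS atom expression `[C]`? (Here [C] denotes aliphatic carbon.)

7

The query [C] means: uppercase C matches aliphatic (non-aromatic) carbon only.
Check the 11 heavy atoms by environment: 7× C → match; 4× O → no.
That gives 7 matching atoms.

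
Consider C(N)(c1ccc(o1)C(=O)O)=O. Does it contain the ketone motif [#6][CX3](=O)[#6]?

No

The pattern [#6][CX3](=O)[#6] describes a carbonyl carbon (no H) flanked by two carbons — a ketone.
The closest candidate here is a primary amide (-C(=O)NH2), but one neighbour of the carbonyl carbon is N, not C. No other fragment satisfies the full query, so there is no match.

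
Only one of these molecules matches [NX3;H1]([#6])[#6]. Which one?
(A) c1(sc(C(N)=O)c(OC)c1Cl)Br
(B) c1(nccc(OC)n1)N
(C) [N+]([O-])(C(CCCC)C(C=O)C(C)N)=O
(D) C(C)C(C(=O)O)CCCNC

[NX3;H1]([#6])[#6] describes a trivalent nitrogen with one H, bonded to two carbons (a secondary amine).
(A) has a primary amide (-C(=O)NH2) but the -C(=O)NH2 nitrogen has H2, not H1.
(B) has a primary amino group (-NH2) but the nitrogen has H2 and only one carbon neighbour.
(C) has a primary amino group (-NH2) but the nitrogen has H2 and only one carbon neighbour.
(D) contains an N-methylamino group (-NHCH3), which satisfies every atom and bond constraint.
So the answer is (D).

D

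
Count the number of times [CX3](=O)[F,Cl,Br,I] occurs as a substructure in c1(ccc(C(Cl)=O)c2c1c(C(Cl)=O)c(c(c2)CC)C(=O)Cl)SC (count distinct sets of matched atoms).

[CX3](=O)[F,Cl,Br,I] is the SMARTS for an acyl halide: a carbonyl carbon bonded to a halogen.
The molecule carries 3 separate instances of an acyl chloride (-C(=O)Cl) meeting every constraint; each maps to a distinct set of atoms, giving 3 matches.

3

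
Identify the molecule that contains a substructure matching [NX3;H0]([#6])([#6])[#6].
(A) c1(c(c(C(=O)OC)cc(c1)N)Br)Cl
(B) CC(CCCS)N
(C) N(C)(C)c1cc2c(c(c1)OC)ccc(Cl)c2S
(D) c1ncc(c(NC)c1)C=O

[NX3;H0]([#6])([#6])[#6] describes a trivalent nitrogen with no H, bonded to three carbons (a tertiary amine).
(A) has a primary amino group (-NH2) but the nitrogen has H2, not H0 with three carbons.
(B) has a primary amino group (-NH2) but the nitrogen has H2, not H0 with three carbons.
(C) contains a dimethylamino group (-N(CH3)2), which satisfies every atom and bond constraint.
(D) has an N-methylamino group (-NHCH3) but the nitrogen still has one H (H1), not H0.
So the answer is (C).

C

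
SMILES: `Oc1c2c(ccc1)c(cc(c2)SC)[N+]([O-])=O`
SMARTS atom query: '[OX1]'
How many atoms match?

The query [OX1] means: aliphatic oxygen with one total connection — typically a carbonyl =O or an oxide.
Check the 16 heavy atoms by environment: 10× c (aromatic, X3) → no; 1× S (X2) → no; 1× C (X4) → no; 1× N (charge +1, X3) → no; 1× O (charge -1, X1) → match; 1× O (X1) → match; 1× O (X2) → no.
Summing the matching environments: 1 + 1 = 2 matching atoms.

2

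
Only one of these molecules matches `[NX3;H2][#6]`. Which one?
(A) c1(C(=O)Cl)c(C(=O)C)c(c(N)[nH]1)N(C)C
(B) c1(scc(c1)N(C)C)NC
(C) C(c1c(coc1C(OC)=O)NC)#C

[NX3;H2][#6] describes a trivalent nitrogen with two H attached to carbon (a primary amine).
(A) contains a primary amino group (-NH2), which satisfies every atom and bond constraint.
(B) has an N-methylamino group (-NHCH3) but the nitrogen bears two carbons and only one H (H1), not H2.
(C) has an N-methylamino group (-NHCH3) but the nitrogen bears two carbons and only one H (H1), not H2.
So the answer is (A).

A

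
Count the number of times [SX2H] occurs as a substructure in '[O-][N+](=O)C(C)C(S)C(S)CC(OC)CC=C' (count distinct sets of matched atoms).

2

[SX2H] is the SMARTS for a thiol: an aliphatic sulfur with two connections, one being H.
The molecule carries 2 separate instances of a thiol (-SH) meeting every constraint; each maps to a distinct set of atoms, giving 2 matches.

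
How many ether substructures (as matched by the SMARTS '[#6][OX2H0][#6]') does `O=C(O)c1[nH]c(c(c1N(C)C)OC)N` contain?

1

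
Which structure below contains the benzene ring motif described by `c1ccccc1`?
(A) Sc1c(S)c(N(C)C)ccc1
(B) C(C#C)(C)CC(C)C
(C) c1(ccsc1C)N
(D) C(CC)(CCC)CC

A

c1ccccc1 describes six aromatic carbons in a ring (a benzene ring).
(A) contains the required atom environment, so the pattern matches.
(B) has a methyl group (-CH3) but no six-membered all-carbon aromatic ring is present.
(C) has a methyl group (-CH3) but no six-membered all-carbon aromatic ring is present.
(D) has a methyl group (-CH3) but no six-membered all-carbon aromatic ring is present.
So the answer is (A).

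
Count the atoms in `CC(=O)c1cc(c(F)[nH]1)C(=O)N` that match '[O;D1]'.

2

Check the 12 heavy atoms by environment: 1× n (aromatic, D2) → no; 3× c (aromatic, D3) → no; 1× c (aromatic, D2) → no; 1× F (D1) → no; 2× C (D3) → no; 2× O (D1) → match; 1× N (D1) → no; 1× C (D1) → no.
That gives 2 matching atoms.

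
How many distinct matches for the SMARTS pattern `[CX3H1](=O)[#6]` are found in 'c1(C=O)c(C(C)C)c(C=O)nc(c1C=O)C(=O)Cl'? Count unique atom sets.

3

[CX3H1](=O)[#6] is the SMARTS for an aldehyde: an sp2 carbon with one H, double-bonded to O and single-bonded to carbon.
The molecule carries 3 separate instances of an aldehyde (-CHO) meeting every constraint; each maps to a distinct set of atoms, giving 3 matches.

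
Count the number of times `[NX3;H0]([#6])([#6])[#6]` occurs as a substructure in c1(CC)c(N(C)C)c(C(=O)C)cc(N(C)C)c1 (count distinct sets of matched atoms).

2

[NX3;H0]([#6])([#6])[#6] is the SMARTS for a tertiary amine: a trivalent nitrogen with no H, bonded to three carbons.
The molecule carries 2 separate instances of a dimethylamino group (-N(CH3)2) meeting every constraint; each maps to a distinct set of atoms, giving 2 matches.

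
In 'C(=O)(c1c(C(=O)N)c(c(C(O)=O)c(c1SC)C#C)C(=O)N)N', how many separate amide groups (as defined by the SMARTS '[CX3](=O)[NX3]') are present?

[CX3](=O)[NX3] is the SMARTS for an amide: a carbonyl carbon bonded to a trivalent nitrogen.
The molecule carries 3 separate instances of a primary amide (-C(=O)NH2) meeting every constraint; each maps to a distinct set of atoms, giving 3 matches.

3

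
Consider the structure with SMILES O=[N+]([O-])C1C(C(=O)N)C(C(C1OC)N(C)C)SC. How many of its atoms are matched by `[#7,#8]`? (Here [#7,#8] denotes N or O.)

7

Check the 18 heavy atoms by environment: 10× C → no; 3× O → match; 2× N → match; 1× N (charge +1) → match; 1× O (charge -1) → match; 1× S → no.
Summing the matching environments: 3 + 2 + 1 + 1 = 7 matching atoms.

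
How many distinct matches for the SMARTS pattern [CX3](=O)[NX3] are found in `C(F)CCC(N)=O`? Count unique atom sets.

[CX3](=O)[NX3] is the SMARTS for an amide: a carbonyl carbon bonded to a trivalent nitrogen.
Exactly one fragment in the molecule meets all constraints, giving 1 match.

1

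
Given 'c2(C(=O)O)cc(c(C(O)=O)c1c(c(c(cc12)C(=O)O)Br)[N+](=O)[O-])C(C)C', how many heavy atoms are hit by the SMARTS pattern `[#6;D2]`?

2

The query [#6;D2] means: any carbon bonded to exactly two heavy atoms.
Check the 26 heavy atoms by environment: 8× c (aromatic, D3) → no; 2× c (aromatic, D2) → match; 1× Br (D1) → no; 4× C (D3) → no; 7× O (D1) → no; 2× C (D1) → no; 1× N (charge +1, D3) → no; 1× O (charge -1, D1) → no.
That gives 2 matching atoms.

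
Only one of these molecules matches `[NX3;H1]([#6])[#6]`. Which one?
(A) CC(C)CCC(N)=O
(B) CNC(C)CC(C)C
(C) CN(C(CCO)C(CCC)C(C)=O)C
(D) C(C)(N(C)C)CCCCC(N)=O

[NX3;H1]([#6])[#6] describes a trivalent nitrogen with one H, bonded to two carbons (a secondary amine).
(A) has a primary amide (-C(=O)NH2) but the -C(=O)NH2 nitrogen has H2, not H1.
(B) contains an N-methylamino group (-NHCH3), which satisfies every atom and bond constraint.
(C) has a dimethylamino group (-N(CH3)2) but the nitrogen has H0, not H1.
(D) has a dimethylamino group (-N(CH3)2) but the nitrogen has H0, not H1.
So the answer is (B).

B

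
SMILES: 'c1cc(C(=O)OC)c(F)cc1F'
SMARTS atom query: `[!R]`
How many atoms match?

The query [!R] means: !R matches any atom not in a ring.
Check the 12 heavy atoms by environment: 6× c (aromatic, in 6-ring) → no; 2× C (acyclic) → match; 2× O (acyclic) → match; 2× F (acyclic) → match.
Summing the matching environments: 2 + 2 + 2 = 6 matching atoms.

6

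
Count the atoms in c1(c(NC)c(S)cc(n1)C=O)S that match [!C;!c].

5

The query [!C;!c] means: neither aliphatic nor aromatic carbon — same as [!#6].
Check the 12 heavy atoms by environment: 1× n (aromatic) → match; 5× c (aromatic) → no; 2× S → match; 2× C → no; 1× O → match; 1× N → match.
Summing the matching environments: 1 + 2 + 1 + 1 = 5 matching atoms.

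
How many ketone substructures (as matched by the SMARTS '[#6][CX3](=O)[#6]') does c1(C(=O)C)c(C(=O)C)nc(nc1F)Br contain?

[#6][CX3](=O)[#6] is the SMARTS for a ketone: a carbonyl carbon (no H) flanked by two carbons.
The molecule carries 2 separate instances of an acetyl/ketone group (-C(=O)CH3) meeting every constraint; each maps to a distinct set of atoms, giving 2 matches.

2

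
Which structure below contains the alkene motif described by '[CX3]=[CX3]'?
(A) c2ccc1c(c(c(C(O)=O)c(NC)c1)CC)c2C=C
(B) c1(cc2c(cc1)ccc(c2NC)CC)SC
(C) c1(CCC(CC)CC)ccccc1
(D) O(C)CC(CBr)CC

A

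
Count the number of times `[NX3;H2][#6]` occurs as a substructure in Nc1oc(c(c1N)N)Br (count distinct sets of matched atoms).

[NX3;H2][#6] is the SMARTS for a primary amine: a trivalent nitrogen with two H attached to carbon.
The molecule carries 3 separate instances of a primary amino group (-NH2) meeting every constraint; each maps to a distinct set of atoms, giving 3 matches.

3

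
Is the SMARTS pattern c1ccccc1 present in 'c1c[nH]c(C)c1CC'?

No

The pattern c1ccccc1 describes six aromatic carbons in a ring — a benzene ring.
The closest candidate here is a methyl group (-CH3), but no six-membered all-carbon aromatic ring is present. No other fragment satisfies the full query, so there is no match.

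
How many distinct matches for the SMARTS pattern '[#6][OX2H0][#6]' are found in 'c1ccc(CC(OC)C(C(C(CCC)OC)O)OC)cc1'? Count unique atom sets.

3

[#6][OX2H0][#6] is the SMARTS for an ether: an aliphatic oxygen bridging two carbons with no H on the oxygen.
The molecule carries 3 separate instances of a methoxy ether (-OCH3) meeting every constraint; each maps to a distinct set of atoms, giving 3 matches.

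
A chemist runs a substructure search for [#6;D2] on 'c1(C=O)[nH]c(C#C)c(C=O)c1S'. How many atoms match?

Check the 12 heavy atoms by environment: 1× n (aromatic, D2) → no; 4× c (aromatic, D3) → no; 3× C (D2) → match; 1× C (D1) → no; 2× O (D1) → no; 1× S (D1) → no.
That gives 3 matching atoms.

3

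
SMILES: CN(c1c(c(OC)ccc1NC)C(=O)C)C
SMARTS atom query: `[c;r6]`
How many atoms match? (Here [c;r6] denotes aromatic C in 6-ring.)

Check the 16 heavy atoms by environment: 6× c (aromatic, in 6-ring) → match; 2× O (acyclic) → no; 6× C (acyclic) → no; 2× N (acyclic) → no.
That gives 6 matching atoms.

6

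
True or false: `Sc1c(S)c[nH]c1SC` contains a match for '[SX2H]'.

True

The pattern [SX2H] describes an aliphatic sulfur with two connections, one being H — a thiol.
The molecule carries a thiol (-SH), whose atoms satisfy every constraint of the query, so the pattern matches.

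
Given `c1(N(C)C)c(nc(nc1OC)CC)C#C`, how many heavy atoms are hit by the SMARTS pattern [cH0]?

4

The query [cH0] means: aromatic carbon with no attached hydrogen (substituted or ring-fusion).
Check the 15 heavy atoms by environment: 2× n (aromatic, H0) → no; 4× c (aromatic, H0) → match; 1× O (H0) → no; 4× C (H3) → no; 1× N (H0) → no; 1× C (H2) → no; 1× C (H0) → no; 1× C (H1) → no.
That gives 4 matching atoms.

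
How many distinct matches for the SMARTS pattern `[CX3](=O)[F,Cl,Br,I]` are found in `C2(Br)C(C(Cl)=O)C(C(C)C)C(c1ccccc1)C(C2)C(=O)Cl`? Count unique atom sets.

2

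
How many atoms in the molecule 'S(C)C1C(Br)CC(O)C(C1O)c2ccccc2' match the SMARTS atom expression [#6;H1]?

10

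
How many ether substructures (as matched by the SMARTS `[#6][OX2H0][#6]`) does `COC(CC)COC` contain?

2

[#6][OX2H0][#6] is the SMARTS for an ether: an aliphatic oxygen bridging two carbons with no H on the oxygen.
The molecule carries 2 separate instances of a methoxy ether (-OCH3) meeting every constraint; each maps to a distinct set of atoms, giving 2 matches.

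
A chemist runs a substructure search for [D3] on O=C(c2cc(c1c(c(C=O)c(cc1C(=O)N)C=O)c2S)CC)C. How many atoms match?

The query [D3] means: atom with exactly three heavy-atom neighbours.
Check the 23 heavy atoms by environment: 8× c (aromatic, D3) → match; 2× c (aromatic, D2) → no; 3× C (D2) → no; 4× O (D1) → no; 2× C (D3) → match; 2× C (D1) → no; 1× N (D1) → no; 1× S (D1) → no.
Summing the matching environments: 8 + 2 = 10 matching atoms.

10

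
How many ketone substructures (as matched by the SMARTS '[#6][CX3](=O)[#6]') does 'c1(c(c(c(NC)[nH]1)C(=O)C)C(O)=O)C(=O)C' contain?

2

[#6][CX3](=O)[#6] is the SMARTS for a ketone: a carbonyl carbon (no H) flanked by two carbons.
The molecule carries 2 separate instances of an acetyl/ketone group (-C(=O)CH3) meeting every constraint; each maps to a distinct set of atoms, giving 2 matches.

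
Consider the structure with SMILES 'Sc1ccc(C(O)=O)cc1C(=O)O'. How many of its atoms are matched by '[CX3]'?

The query [CX3] means: C with X3: aliphatic carbon with exactly 3 total connections.
Check the 13 heavy atoms by environment: 6× c (aromatic, X3) → no; 1× S (X2) → no; 2× C (X3) → match; 2× O (X1) → no; 2× O (X2) → no.
That gives 2 matching atoms.

2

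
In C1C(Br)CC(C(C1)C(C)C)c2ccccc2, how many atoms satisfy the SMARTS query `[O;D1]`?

0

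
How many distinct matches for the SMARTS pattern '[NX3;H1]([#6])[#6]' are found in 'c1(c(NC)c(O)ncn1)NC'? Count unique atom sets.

2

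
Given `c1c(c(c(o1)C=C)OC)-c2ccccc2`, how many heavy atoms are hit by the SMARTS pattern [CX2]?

Check the 15 heavy atoms by environment: 1× o (aromatic, X2) → no; 10× c (aromatic, X3) → no; 2× C (X3) → no; 1× O (X2) → no; 1× C (X4) → no.
No environment satisfies the query, so 0 matching atoms.

0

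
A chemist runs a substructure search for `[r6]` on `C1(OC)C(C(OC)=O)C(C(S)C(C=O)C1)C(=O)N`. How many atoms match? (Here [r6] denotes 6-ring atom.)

The query [r6] means: r6 matches atoms in a six-membered ring.
Check the 18 heavy atoms by environment: 6× C (in 6-ring) → match; 1× S (acyclic) → no; 5× O (acyclic) → no; 5× C (acyclic) → no; 1× N (acyclic) → no.
That gives 6 matching atoms.

6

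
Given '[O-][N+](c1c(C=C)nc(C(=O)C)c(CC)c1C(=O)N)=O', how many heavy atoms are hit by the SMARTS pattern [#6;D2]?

The query [#6;D2] means: any carbon bonded to exactly two heavy atoms.
Check the 19 heavy atoms by environment: 1× n (aromatic, D2) → no; 5× c (aromatic, D3) → no; 2× C (D3) → no; 3× O (D1) → no; 1× N (D1) → no; 2× C (D2) → match; 3× C (D1) → no; 1× N (charge +1, D3) → no; 1× O (charge -1, D1) → no.
That gives 2 matching atoms.

2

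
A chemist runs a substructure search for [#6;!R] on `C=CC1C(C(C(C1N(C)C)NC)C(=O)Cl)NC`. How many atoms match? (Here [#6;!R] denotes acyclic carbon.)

7

Check the 17 heavy atoms by environment: 5× C (in 5-ring) → no; 3× N (acyclic) → no; 7× C (acyclic) → match; 1× O (acyclic) → no; 1× Cl (acyclic) → no.
That gives 7 matching atoms.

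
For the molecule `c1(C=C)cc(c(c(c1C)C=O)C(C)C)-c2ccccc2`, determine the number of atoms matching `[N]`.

Check the 20 heavy atoms by environment: 12× c (aromatic) → no; 7× C → no; 1× O → no.
No environment satisfies the query, so 0 matching atoms.

0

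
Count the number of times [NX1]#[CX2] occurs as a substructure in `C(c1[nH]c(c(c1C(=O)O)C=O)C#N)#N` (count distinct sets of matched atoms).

2

[NX1]#[CX2] is the SMARTS for a nitrile: a nitrogen triple-bonded to a two-connected carbon.
The molecule carries 2 separate instances of a nitrile (-C#N) meeting every constraint; each maps to a distinct set of atoms, giving 2 matches.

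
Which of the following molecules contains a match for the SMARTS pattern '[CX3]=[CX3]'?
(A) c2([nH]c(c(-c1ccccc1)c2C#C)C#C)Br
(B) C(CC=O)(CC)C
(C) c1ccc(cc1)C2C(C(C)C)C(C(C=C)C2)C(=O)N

C

[CX3]=[CX3] describes a non-aromatic C=C double bond between two sp2 carbons (an alkene).
(A) has an ethynyl group (-C#CH) but the C-C bond is a triple bond, not a double bond.
(B) has an ethyl group (-CH2CH3) but its C-C bond is a single bond between CX4 carbons, not CX3=CX3.
(C) contains a vinyl group (-CH=CH2), which satisfies every atom and bond constraint.
So the answer is (C).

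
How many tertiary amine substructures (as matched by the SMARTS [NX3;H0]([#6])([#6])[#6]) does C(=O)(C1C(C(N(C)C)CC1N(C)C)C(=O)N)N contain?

[NX3;H0]([#6])([#6])[#6] is the SMARTS for a tertiary amine: a trivalent nitrogen with no H, bonded to three carbons.
The molecule carries 2 separate instances of a dimethylamino group (-N(CH3)2) meeting every constraint; each maps to a distinct set of atoms, giving 2 matches.

2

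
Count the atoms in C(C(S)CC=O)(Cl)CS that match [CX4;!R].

4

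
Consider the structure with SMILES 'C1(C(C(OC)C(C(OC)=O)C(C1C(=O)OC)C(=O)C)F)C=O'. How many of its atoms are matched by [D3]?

9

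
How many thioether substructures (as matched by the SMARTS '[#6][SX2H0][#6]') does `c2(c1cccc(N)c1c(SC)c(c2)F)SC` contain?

2

[#6][SX2H0][#6] is the SMARTS for a thioether: an aliphatic sulfur bridging two carbons with no H on the sulfur.
The molecule carries 2 separate instances of a methylthio ether (-SCH3) meeting every constraint; each maps to a distinct set of atoms, giving 2 matches.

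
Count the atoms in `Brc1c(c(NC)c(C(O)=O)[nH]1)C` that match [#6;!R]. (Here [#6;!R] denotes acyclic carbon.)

3

Check the 12 heavy atoms by environment: 1× n (aromatic, in 5-ring) → no; 4× c (aromatic, in 5-ring) → no; 1× N (acyclic) → no; 3× C (acyclic) → match; 1× Br (acyclic) → no; 2× O (acyclic) → no.
That gives 3 matching atoms.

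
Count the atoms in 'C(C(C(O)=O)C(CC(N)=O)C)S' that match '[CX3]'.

The query [CX3] means: C with X3: aliphatic carbon with exactly 3 total connections.
Check the 12 heavy atoms by environment: 5× C (X4) → no; 1× S (X2) → no; 2× C (X3) → match; 2× O (X1) → no; 1× O (X2) → no; 1× N (X3) → no.
That gives 2 matching atoms.

2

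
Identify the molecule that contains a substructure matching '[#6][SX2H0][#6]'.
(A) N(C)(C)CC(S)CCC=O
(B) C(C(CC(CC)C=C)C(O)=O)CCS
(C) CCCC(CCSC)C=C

C

[#6][SX2H0][#6] describes an aliphatic sulfur bridging two carbons with no H on the sulfur (a thioether).
(A) has a thiol (-SH) but the sulfur has H1, not H0 bridging two carbons.
(B) has a thiol (-SH) but the sulfur has H1, not H0 bridging two carbons.
(C) contains a methylthio ether (-SCH3), which satisfies every atom and bond constraint.
So the answer is (C).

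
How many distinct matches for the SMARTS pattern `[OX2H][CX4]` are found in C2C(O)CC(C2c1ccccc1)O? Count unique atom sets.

2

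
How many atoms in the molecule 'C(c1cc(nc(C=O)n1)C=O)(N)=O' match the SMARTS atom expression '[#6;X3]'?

The query [#6;X3] means: any carbon (aromatic or not) with three total connections.
Check the 13 heavy atoms by environment: 2× n (aromatic, X2) → no; 4× c (aromatic, X3) → match; 3× C (X3) → match; 3× O (X1) → no; 1× N (X3) → no.
Summing the matching environments: 4 + 3 = 7 matching atoms.

7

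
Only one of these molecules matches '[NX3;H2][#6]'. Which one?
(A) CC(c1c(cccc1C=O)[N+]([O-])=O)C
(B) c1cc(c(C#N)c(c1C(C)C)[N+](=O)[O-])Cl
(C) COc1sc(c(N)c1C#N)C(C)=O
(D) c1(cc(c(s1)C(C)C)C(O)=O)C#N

C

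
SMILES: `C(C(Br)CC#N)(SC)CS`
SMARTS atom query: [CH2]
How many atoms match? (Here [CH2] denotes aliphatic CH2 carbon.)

2

The query [CH2] means: aliphatic carbon with exactly two hydrogens.
Check the 10 heavy atoms by environment: 2× C (H2) → match; 2× C (H1) → no; 1× S (H0) → no; 1× C (H3) → no; 1× S (H1) → no; 1× Br (H0) → no; 1× C (H0) → no; 1× N (H0) → no.
That gives 2 matching atoms.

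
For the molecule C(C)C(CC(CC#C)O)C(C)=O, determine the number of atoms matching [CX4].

Check the 12 heavy atoms by environment: 7× C (X4) → match; 1× O (X2) → no; 1× C (X3) → no; 1× O (X1) → no; 2× C (X2) → no.
That gives 7 matching atoms.

7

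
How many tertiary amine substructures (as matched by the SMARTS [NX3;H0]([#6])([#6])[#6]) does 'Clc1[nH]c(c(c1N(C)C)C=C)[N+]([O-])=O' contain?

1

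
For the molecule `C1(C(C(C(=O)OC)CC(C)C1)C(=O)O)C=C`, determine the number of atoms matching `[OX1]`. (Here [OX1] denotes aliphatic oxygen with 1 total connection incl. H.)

The query [OX1] means: aliphatic oxygen with one total connection — typically a carbonyl =O or an oxide.
Check the 16 heavy atoms by environment: 8× C (X4) → no; 4× C (X3) → no; 2× O (X1) → match; 2× O (X2) → no.
That gives 2 matching atoms.

2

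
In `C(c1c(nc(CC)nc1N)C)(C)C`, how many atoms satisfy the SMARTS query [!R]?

The query [!R] means: !R matches any atom not in a ring.
Check the 13 heavy atoms by environment: 2× n (aromatic, in 6-ring) → no; 4× c (aromatic, in 6-ring) → no; 6× C (acyclic) → match; 1× N (acyclic) → match.
Summing the matching environments: 6 + 1 = 7 matching atoms.

7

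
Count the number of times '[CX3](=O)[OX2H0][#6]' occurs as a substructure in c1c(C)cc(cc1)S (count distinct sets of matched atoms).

0

[CX3](=O)[OX2H0][#6] is the SMARTS for an ester: a carbonyl carbon bonded to an oxygen that is itself bonded to carbon (no H on that O).
No fragment in the molecule satisfies every constraint, giving 0 matches.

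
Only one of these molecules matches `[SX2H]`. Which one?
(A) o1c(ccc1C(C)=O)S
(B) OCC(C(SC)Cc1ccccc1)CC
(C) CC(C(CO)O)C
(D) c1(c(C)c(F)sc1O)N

[SX2H] describes an aliphatic sulfur with two connections, one being H (a thiol).
(A) contains a thiol (-SH), which satisfies every atom and bond constraint.
(B) has a methylthio ether (-SCH3) but the sulfur has H0 (bonded to two carbons), not H1.
(C) has a hydroxyl group (-OH) but it is an -OH, not an -SH.
(D) has a hydroxyl group (-OH) but it is an -OH, not an -SH.
So the answer is (A).

A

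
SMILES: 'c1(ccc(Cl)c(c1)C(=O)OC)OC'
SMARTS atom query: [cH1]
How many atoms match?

3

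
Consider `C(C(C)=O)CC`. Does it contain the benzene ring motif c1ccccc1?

No

The pattern c1ccccc1 describes six aromatic carbons in a ring — a benzene ring.
The closest candidate here is a methyl group (-CH3), but no six-membered all-carbon aromatic ring is present. No other fragment satisfies the full query, so there is no match.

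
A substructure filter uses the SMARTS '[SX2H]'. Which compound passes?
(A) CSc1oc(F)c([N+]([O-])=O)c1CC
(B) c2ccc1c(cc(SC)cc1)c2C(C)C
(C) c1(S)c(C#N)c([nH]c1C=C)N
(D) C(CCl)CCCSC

C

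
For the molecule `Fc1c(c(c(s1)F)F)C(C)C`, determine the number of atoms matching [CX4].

Check the 11 heavy atoms by environment: 1× s (aromatic, X2) → no; 4× c (aromatic, X3) → no; 3× F (X1) → no; 3× C (X4) → match.
That gives 3 matching atoms.

3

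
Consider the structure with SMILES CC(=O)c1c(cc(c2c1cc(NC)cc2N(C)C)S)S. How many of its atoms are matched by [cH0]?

7

The query [cH0] means: aromatic carbon with no attached hydrogen (substituted or ring-fusion).
Check the 20 heavy atoms by environment: 7× c (aromatic, H0) → match; 3× c (aromatic, H1) → no; 1× N (H1) → no; 4× C (H3) → no; 1× C (H0) → no; 1× O (H0) → no; 2× S (H1) → no; 1× N (H0) → no.
That gives 7 matching atoms.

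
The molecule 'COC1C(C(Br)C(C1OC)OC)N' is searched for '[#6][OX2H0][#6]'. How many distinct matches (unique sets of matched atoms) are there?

3

[#6][OX2H0][#6] is the SMARTS for an ether: an aliphatic oxygen bridging two carbons with no H on the oxygen.
The molecule carries 3 separate instances of a methoxy ether (-OCH3) meeting every constraint; each maps to a distinct set of atoms, giving 3 matches.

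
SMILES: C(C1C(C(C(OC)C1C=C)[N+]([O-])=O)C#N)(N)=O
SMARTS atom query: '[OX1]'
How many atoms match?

3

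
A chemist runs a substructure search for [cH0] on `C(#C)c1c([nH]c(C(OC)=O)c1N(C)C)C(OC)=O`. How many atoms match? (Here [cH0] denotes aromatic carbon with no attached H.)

4

Check the 18 heavy atoms by environment: 1× n (aromatic, H1) → no; 4× c (aromatic, H0) → match; 3× C (H0) → no; 4× O (H0) → no; 4× C (H3) → no; 1× N (H0) → no; 1× C (H1) → no.
That gives 4 matching atoms.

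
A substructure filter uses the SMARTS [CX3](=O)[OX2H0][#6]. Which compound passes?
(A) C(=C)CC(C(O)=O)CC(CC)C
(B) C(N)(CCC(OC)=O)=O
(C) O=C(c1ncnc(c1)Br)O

B

[CX3](=O)[OX2H0][#6] describes a carbonyl carbon bonded to an oxygen that is itself bonded to carbon (no H on that O) (an ester).
(A) has a carboxylic acid group (-C(=O)OH) but the singly-bonded O carries H (OX2H1, not H0).
(B) contains a methyl-ester group (-C(=O)OCH3), which satisfies every atom and bond constraint.
(C) has a carboxylic acid group (-C(=O)OH) but the singly-bonded O carries H (OX2H1, not H0).
So the answer is (B).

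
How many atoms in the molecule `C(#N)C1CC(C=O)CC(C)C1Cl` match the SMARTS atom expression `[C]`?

9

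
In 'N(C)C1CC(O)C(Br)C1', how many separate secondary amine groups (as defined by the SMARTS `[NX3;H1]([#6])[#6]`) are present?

[NX3;H1]([#6])[#6] is the SMARTS for a secondary amine: a trivalent nitrogen with one H, bonded to two carbons.
Exactly one fragment in the molecule meets all constraints, giving 1 match.

1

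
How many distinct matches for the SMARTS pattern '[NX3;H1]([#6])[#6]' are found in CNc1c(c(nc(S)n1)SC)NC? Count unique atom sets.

2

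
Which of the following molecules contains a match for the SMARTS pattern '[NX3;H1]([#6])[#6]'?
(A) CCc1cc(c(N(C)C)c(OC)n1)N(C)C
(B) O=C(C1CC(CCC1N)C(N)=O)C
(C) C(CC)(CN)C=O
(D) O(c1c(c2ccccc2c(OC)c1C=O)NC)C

D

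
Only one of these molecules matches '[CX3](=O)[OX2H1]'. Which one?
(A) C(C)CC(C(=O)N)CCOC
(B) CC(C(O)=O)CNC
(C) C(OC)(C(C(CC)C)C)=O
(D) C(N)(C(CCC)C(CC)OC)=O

B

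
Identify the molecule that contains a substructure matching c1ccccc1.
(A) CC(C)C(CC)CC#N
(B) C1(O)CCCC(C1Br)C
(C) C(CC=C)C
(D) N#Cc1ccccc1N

c1ccccc1 describes six aromatic carbons in a ring (a benzene ring).
(A) has a methyl group (-CH3) but no six-membered all-carbon aromatic ring is present.
(B) has a methyl group (-CH3) but no six-membered all-carbon aromatic ring is present.
(C) has a methyl group (-CH3) but no six-membered all-carbon aromatic ring is present.
(D) contains the required atom environment, so the pattern matches.
So the answer is (D).

D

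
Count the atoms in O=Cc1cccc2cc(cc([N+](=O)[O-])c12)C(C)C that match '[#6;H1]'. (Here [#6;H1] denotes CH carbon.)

Check the 18 heavy atoms by environment: 5× c (aromatic, H0) → no; 5× c (aromatic, H1) → match; 2× C (H1) → match; 2× O (H0) → no; 2× C (H3) → no; 1× N (charge +1, H0) → no; 1× O (charge -1, H0) → no.
Summing the matching environments: 5 + 2 = 7 matching atoms.

7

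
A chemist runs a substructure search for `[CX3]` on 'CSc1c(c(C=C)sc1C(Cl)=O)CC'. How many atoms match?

3

The query [CX3] means: C with X3: aliphatic carbon with exactly 3 total connections.
Check the 14 heavy atoms by environment: 1× s (aromatic, X2) → no; 4× c (aromatic, X3) → no; 3× C (X3) → match; 1× O (X1) → no; 1× Cl (X1) → no; 3× C (X4) → no; 1× S (X2) → no.
That gives 3 matching atoms.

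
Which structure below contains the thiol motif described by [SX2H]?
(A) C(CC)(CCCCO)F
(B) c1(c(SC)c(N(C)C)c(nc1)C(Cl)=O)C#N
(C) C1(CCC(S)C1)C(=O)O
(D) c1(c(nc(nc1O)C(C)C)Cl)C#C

C

[SX2H] describes an aliphatic sulfur with two connections, one being H (a thiol).
(A) has a hydroxyl group (-OH) but it is an -OH, not an -SH.
(B) has a methylthio ether (-SCH3) but the sulfur has H0 (bonded to two carbons), not H1.
(C) contains a thiol (-SH), which satisfies every atom and bond constraint.
(D) has a hydroxyl group (-OH) but it is an -OH, not an -SH.
So the answer is (C).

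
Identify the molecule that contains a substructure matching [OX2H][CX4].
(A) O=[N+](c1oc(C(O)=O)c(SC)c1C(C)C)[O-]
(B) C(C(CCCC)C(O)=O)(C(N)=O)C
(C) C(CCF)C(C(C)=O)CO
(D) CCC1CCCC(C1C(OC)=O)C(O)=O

C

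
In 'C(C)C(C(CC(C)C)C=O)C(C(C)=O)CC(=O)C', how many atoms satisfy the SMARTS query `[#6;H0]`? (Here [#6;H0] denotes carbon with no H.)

The query [#6;H0] means: any carbon with no attached hydrogen.
Check the 18 heavy atoms by environment: 3× C (H2) → no; 5× C (H1) → no; 2× C (H0) → match; 3× O (H0) → no; 5× C (H3) → no.
That gives 2 matching atoms.

2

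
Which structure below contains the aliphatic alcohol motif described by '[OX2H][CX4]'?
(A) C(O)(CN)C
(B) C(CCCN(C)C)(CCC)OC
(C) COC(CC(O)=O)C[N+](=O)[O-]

A

[OX2H][CX4] describes a hydroxyl oxygen bound to an sp3 (X4) carbon (an aliphatic alcohol).
(A) contains a hydroxyl group (-OH), which satisfies every atom and bond constraint.
(B) has a methoxy ether (-OCH3) but the oxygen has H0 (ether), not H1.
(C) has a carboxylic acid group (-C(=O)OH) but the -OH is on a CX3 carbonyl carbon, not a CX4 carbon.
So the answer is (A).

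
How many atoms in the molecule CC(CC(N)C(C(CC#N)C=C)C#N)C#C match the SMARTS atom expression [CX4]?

7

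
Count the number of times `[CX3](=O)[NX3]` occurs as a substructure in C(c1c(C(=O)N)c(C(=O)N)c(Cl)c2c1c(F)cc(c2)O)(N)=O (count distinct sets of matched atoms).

3

[CX3](=O)[NX3] is the SMARTS for an amide: a carbonyl carbon bonded to a trivalent nitrogen.
The molecule carries 3 separate instances of a primary amide (-C(=O)NH2) meeting every constraint; each maps to a distinct set of atoms, giving 3 matches.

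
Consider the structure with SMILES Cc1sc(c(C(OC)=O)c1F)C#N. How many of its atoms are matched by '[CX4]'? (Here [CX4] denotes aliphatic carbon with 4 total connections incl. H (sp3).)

2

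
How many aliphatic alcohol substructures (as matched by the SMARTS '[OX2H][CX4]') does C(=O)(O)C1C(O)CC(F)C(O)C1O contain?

3

[OX2H][CX4] is the SMARTS for an aliphatic alcohol: a hydroxyl oxygen bound to an sp3 (X4) carbon.
The molecule carries 3 separate instances of a hydroxyl group (-OH) meeting every constraint; each maps to a distinct set of atoms, giving 3 matches.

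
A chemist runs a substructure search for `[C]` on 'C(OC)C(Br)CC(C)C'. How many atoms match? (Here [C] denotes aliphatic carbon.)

The query [C] means: uppercase C matches aliphatic (non-aromatic) carbon only.
Check the 9 heavy atoms by environment: 7× C → match; 1× Br → no; 1× O → no.
That gives 7 matching atoms.

7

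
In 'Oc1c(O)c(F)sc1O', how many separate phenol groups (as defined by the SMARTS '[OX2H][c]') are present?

[OX2H][c] is the SMARTS for a phenol: a hydroxyl oxygen attached to an aromatic carbon.
The molecule carries 3 separate instances of a hydroxyl group (-OH) meeting every constraint; each maps to a distinct set of atoms, giving 3 matches.

3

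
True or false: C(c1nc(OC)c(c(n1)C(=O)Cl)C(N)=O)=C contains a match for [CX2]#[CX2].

False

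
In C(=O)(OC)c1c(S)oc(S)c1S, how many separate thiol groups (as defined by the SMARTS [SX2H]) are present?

3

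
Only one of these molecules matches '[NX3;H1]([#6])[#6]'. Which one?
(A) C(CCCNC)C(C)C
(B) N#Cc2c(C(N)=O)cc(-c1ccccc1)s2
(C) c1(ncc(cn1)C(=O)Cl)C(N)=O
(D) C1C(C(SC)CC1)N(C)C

A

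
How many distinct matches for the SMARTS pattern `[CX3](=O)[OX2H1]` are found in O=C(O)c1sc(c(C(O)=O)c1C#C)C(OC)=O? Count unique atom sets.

[CX3](=O)[OX2H1] is the SMARTS for a carboxylic acid: an sp2 carbon double-bonded to O and single-bonded to an -OH oxygen.
The molecule carries 2 separate instances of a carboxylic acid group (-C(=O)OH) meeting every constraint; each maps to a distinct set of atoms, giving 2 matches.

2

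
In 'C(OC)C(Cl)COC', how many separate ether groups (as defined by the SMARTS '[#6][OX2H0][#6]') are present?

2

[#6][OX2H0][#6] is the SMARTS for an ether: an aliphatic oxygen bridging two carbons with no H on the oxygen.
The molecule carries 2 separate instances of a methoxy ether (-OCH3) meeting every constraint; each maps to a distinct set of atoms, giving 2 matches.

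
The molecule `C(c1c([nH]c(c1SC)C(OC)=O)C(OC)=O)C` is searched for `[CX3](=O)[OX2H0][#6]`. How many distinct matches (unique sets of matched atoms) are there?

2

[CX3](=O)[OX2H0][#6] is the SMARTS for an ester: a carbonyl carbon bonded to an oxygen that is itself bonded to carbon (no H on that O).
The molecule carries 2 separate instances of a methyl-ester group (-C(=O)OCH3) meeting every constraint; each maps to a distinct set of atoms, giving 2 matches.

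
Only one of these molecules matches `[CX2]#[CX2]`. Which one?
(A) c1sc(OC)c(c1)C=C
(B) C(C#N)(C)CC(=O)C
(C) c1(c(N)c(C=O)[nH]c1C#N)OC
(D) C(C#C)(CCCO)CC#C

[CX2]#[CX2] describes a carbon-carbon triple bond (an alkyne).
(A) has a vinyl group (-CH=CH2) but the C=C is a double bond; both carbons are CX3, not CX2.
(B) has a nitrile (-C#N) but the triple bond is C#N, not C#C.
(C) has a nitrile (-C#N) but the triple bond is C#N, not C#C.
(D) contains an ethynyl group (-C#CH), which satisfies every atom and bond constraint.
So the answer is (D).

D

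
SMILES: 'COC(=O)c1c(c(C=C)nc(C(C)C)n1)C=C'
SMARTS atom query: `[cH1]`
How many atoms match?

0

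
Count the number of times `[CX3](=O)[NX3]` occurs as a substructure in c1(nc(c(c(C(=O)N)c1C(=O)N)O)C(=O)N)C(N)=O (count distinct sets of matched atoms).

4

[CX3](=O)[NX3] is the SMARTS for an amide: a carbonyl carbon bonded to a trivalent nitrogen.
The molecule carries 4 separate instances of a primary amide (-C(=O)NH2) meeting every constraint; each maps to a distinct set of atoms, giving 4 matches.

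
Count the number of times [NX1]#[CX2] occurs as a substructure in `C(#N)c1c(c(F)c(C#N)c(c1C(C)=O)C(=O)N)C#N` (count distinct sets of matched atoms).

[NX1]#[CX2] is the SMARTS for a nitrile: a nitrogen triple-bonded to a two-connected carbon.
The molecule carries 3 separate instances of a nitrile (-C#N) meeting every constraint; each maps to a distinct set of atoms, giving 3 matches.

3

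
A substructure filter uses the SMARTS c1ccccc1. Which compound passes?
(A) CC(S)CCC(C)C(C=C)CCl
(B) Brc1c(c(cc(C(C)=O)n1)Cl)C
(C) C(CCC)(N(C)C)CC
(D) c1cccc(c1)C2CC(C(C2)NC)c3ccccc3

D

c1ccccc1 describes six aromatic carbons in a ring (a benzene ring).
(A) has a methyl group (-CH3) but no six-membered all-carbon aromatic ring is present.
(B) has a methyl group (-CH3) but no six-membered all-carbon aromatic ring is present.
(C) has a methyl group (-CH3) but no six-membered all-carbon aromatic ring is present.
(D) contains a phenyl ring, which satisfies every atom and bond constraint.
So the answer is (D).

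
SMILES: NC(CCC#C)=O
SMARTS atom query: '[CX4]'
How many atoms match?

Check the 7 heavy atoms by environment: 2× C (X4) → match; 1× C (X3) → no; 1× O (X1) → no; 1× N (X3) → no; 2× C (X2) → no.
That gives 2 matching atoms.

2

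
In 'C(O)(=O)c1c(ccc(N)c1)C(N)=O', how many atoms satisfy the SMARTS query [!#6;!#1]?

5

The query [!#6;!#1] means: not carbon and not hydrogen — any heteroatom.
Check the 13 heavy atoms by environment: 6× c (aromatic) → no; 2× N → match; 2× C → no; 3× O → match.
Summing the matching environments: 2 + 3 = 5 matching atoms.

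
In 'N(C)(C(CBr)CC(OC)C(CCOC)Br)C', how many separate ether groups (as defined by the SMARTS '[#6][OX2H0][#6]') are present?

2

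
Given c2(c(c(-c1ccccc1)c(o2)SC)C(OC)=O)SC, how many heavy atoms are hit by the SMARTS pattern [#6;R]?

The query [#6;R] means: carbon that is part of a ring.
Check the 19 heavy atoms by environment: 1× o (aromatic, in 5-ring) → no; 4× c (aromatic, in 5-ring) → match; 6× c (aromatic, in 6-ring) → match; 2× S (acyclic) → no; 4× C (acyclic) → no; 2× O (acyclic) → no.
Summing the matching environments: 4 + 6 = 10 matching atoms.

10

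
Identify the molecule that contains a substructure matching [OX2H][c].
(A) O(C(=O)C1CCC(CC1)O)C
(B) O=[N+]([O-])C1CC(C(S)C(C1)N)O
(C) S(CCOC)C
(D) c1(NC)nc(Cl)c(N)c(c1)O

[OX2H][c] describes a hydroxyl oxygen attached to an aromatic carbon (a phenol).
(A) has a hydroxyl group (-OH) but the -OH is on an aliphatic carbon, not an aromatic c.
(B) has a hydroxyl group (-OH) but the -OH is on an aliphatic carbon, not an aromatic c.
(C) has a methoxy ether (-OCH3) but the oxygen has H0, not H1.
(D) contains a hydroxyl group (-OH), which satisfies every atom and bond constraint.
So the answer is (D).

D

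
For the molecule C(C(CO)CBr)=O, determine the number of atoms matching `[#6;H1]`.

2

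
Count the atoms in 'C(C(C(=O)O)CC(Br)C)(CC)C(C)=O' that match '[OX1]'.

2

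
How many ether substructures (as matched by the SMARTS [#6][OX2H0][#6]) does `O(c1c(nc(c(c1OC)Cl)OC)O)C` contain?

3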